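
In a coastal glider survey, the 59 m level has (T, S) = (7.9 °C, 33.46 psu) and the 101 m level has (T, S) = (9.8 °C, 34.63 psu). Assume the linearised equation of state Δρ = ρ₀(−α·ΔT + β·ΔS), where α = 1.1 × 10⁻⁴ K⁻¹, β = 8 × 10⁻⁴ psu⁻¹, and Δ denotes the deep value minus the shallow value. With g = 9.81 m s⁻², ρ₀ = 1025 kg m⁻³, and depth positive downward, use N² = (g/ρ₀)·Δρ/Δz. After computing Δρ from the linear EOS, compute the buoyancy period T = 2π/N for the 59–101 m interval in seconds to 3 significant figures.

ΔT = +1.9 K, ΔS = +1.17 psu (deep − shallow).
Δρ/ρ₀ = −αΔT + βΔS = -2.09 × 10⁻⁴ + 9.36 × 10⁻⁴ = 7.27 × 10⁻⁴, so Δρ ≈ 0.7452 kg m⁻³.
N² = (g/ρ₀)·Δρ/Δz = g·(Δρ/ρ₀)/Δz = 9.81 × 7.27 × 10⁻⁴ / 42 = 1.6981 × 10⁻⁴ s⁻².
N = √(1.6981 × 10⁻⁴) = 0.013031 rad s⁻¹ → T = 2π/N = 482.17 s ≈ 482 s.

482 s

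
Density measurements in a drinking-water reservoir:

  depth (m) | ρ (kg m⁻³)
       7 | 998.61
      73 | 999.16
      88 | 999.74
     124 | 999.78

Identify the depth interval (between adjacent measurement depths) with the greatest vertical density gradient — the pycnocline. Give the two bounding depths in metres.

Compute the density gradient over each adjacent pair:
  7–73 m: Δρ/Δz = 0.55/66 = 8.3 × 10⁻³ kg m⁻⁴
  73–88 m: Δρ/Δz = 0.58/15 = 0.039 kg m⁻⁴
  88–124 m: Δρ/Δz = 0.04/36 = 1.1 × 10⁻³ kg m⁻⁴
The largest gradient is in the 73–88 m interval — the pycnocline.

73–88 m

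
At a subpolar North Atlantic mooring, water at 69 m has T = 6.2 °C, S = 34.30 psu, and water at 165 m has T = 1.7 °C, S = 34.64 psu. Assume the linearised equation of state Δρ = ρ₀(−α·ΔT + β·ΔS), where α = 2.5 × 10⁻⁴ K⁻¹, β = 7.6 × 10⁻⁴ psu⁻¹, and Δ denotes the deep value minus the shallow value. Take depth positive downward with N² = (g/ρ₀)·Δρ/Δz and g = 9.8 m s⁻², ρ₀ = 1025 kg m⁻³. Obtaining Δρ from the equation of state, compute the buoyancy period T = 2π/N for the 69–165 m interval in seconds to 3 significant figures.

529 s

ΔT = -4.5 K, ΔS = +0.34 psu (deep − shallow).
Δρ/ρ₀ = −αΔT + βΔS = 1.125 × 10⁻³ + 2.584 × 10⁻⁴ = 1.3834 × 10⁻³, so Δρ ≈ 1.418 kg m⁻³.
N² = (g/ρ₀)·Δρ/Δz = g·(Δρ/ρ₀)/Δz = 9.8 × 1.3834 × 10⁻³ / 96 = 1.4122 × 10⁻⁴ s⁻².
N = √(1.4122 × 10⁻⁴) = 0.011884 rad s⁻¹ → T = 2π/N = 528.71 s ≈ 529 s.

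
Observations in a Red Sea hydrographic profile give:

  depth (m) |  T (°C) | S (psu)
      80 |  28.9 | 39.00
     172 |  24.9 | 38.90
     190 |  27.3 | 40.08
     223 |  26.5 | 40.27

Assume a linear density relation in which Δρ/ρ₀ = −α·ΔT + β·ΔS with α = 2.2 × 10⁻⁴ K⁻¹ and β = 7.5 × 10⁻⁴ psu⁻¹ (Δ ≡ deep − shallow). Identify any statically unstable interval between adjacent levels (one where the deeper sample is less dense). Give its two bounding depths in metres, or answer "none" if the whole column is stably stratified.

Evaluate Δρ/ρ₀ = −αΔT + βΔS across each adjacent pair:
  80–172 m: −αΔT+βΔS = −(2.2 × 10⁻⁴)(-4.0)+(7.5 × 10⁻⁴)(-0.10) = 8.1 × 10⁻⁴ → stable
  172–190 m: −αΔT+βΔS = −(2.2 × 10⁻⁴)(+2.4)+(7.5 × 10⁻⁴)(+1.18) = 3.6 × 10⁻⁴ → stable
  190–223 m: −αΔT+βΔS = −(2.2 × 10⁻⁴)(-0.8)+(7.5 × 10⁻⁴)(+0.19) = 3.2 × 10⁻⁴ → stable
Every interval has Δρ > 0: the column is stably stratified throughout.

none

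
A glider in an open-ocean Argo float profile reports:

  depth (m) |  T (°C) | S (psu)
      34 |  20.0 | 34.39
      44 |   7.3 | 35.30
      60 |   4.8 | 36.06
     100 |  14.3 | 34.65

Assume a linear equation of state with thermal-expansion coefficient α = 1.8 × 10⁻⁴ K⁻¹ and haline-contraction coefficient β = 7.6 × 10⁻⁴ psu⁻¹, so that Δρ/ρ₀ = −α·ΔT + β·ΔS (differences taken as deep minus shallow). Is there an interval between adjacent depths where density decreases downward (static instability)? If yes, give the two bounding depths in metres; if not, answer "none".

Evaluate Δρ/ρ₀ = −αΔT + βΔS across each adjacent pair:
  34–44 m: −αΔT+βΔS = −(1.8 × 10⁻⁴)(-12.7)+(7.6 × 10⁻⁴)(+0.91) = 3.0 × 10⁻³ → stable
  44–60 m: −αΔT+βΔS = −(1.8 × 10⁻⁴)(-2.5)+(7.6 × 10⁻⁴)(+0.76) = 1.0 × 10⁻³ → stable
  60–100 m: −αΔT+βΔS = −(1.8 × 10⁻⁴)(+9.5)+(7.6 × 10⁻⁴)(-1.41) = -2.8 × 10⁻³ → UNSTABLE
The 60–100 m interval has Δρ < 0: lighter water underlies denser water.

60–100 m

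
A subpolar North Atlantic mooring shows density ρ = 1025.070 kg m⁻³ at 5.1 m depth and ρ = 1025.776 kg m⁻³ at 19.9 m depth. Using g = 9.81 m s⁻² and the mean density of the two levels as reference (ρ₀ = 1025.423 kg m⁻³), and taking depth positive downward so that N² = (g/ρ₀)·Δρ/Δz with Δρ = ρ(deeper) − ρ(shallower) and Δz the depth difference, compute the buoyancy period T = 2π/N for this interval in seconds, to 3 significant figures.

294 s

Δρ = 1025.776 − 1025.070 = 0.706 kg m⁻³ over Δz = 19.9 − 5.1 = 14.8 m.
N² = (9.81/1025.423) × (0.706/14.8) = 4.5636 × 10⁻⁴ s⁻².
N = √(4.5636 × 10⁻⁴) = 0.021363 rad s⁻¹, so T = 2π/N = 294.12 s ≈ 294 s.
A positive N² confirms static stability across the interval.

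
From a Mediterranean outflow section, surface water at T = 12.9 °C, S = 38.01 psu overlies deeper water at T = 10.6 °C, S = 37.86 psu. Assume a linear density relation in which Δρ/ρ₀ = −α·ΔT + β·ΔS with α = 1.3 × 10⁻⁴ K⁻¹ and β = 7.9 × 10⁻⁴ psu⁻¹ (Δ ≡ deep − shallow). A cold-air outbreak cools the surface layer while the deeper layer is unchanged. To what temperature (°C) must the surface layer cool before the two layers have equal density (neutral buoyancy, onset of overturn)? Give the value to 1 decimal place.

11.5 °C

Neutral buoyancy requires Δρ = 0, i.e. −α(T_deep − T_surf′) + β(S_deep − S_surf) = 0.
T_surf′ = T_deep − (β/α)·ΔS = 10.6 − (7.9 × 10⁻⁴/1.3 × 10⁻⁴)·(-0.15) = 11.512 °C.
Cooling required: 12.9 − (11.512) = 1.388 °C.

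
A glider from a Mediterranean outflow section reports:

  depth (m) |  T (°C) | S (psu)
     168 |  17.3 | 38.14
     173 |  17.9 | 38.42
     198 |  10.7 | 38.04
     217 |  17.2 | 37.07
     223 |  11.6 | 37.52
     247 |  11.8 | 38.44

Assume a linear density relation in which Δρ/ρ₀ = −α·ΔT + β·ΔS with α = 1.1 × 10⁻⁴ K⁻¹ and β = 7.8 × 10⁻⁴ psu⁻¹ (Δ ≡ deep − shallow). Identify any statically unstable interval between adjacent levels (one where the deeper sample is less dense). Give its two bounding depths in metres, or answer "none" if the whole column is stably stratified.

Evaluate Δρ/ρ₀ = −αΔT + βΔS across each adjacent pair:
  168–173 m: −αΔT+βΔS = −(1.1 × 10⁻⁴)(+0.6)+(7.8 × 10⁻⁴)(+0.28) = 1.5 × 10⁻⁴ → stable
  173–198 m: −αΔT+βΔS = −(1.1 × 10⁻⁴)(-7.2)+(7.8 × 10⁻⁴)(-0.38) = 5.0 × 10⁻⁴ → stable
  198–217 m: −αΔT+βΔS = −(1.1 × 10⁻⁴)(+6.5)+(7.8 × 10⁻⁴)(-0.97) = -1.5 × 10⁻³ → UNSTABLE
  217–223 m: −αΔT+βΔS = −(1.1 × 10⁻⁴)(-5.6)+(7.8 × 10⁻⁴)(+0.45) = 9.7 × 10⁻⁴ → stable
  223–247 m: −αΔT+βΔS = −(1.1 × 10⁻⁴)(+0.2)+(7.8 × 10⁻⁴)(+0.92) = 7.0 × 10⁻⁴ → stable
The 198–217 m interval has Δρ < 0: lighter water underlies denser water.

198–217 m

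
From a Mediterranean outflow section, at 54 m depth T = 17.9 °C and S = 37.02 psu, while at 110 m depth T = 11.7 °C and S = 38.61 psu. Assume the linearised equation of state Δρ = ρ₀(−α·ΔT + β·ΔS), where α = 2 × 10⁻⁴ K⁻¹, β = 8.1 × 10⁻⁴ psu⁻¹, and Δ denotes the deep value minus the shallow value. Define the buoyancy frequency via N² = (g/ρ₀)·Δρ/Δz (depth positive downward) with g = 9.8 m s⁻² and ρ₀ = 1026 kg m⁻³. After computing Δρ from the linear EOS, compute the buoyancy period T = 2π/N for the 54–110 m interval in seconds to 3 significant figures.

299 s

ΔT = -6.2 K, ΔS = +1.59 psu (deep − shallow).
Δρ/ρ₀ = −αΔT + βΔS = 1.24 × 10⁻³ + 1.2879 × 10⁻³ = 2.5279 × 10⁻³, so Δρ ≈ 2.594 kg m⁻³.
N² = (g/ρ₀)·Δρ/Δz = g·(Δρ/ρ₀)/Δz = 9.8 × 2.5279 × 10⁻³ / 56 = 4.4238 × 10⁻⁴ s⁻².
N = √(4.4238 × 10⁻⁴) = 0.021033 rad s⁻¹ → T = 2π/N = 298.73 s ≈ 299 s.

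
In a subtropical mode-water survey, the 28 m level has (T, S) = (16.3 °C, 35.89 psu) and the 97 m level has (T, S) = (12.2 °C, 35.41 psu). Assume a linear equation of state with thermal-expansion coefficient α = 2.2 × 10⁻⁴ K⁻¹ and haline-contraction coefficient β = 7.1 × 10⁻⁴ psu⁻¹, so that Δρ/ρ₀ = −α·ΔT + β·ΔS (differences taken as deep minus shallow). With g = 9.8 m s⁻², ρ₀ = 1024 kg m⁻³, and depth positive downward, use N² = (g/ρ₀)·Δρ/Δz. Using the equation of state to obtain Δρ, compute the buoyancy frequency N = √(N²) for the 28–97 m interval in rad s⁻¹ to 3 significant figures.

8.93 × 10⁻³ rad s⁻¹

ΔT = -4.1 K, ΔS = -0.48 psu (deep − shallow).
Δρ/ρ₀ = −αΔT + βΔS = 9.02 × 10⁻⁴ − 3.408 × 10⁻⁴ = 5.612 × 10⁻⁴, so Δρ ≈ 0.5747 kg m⁻³.
N² = (g/ρ₀)·Δρ/Δz = g·(Δρ/ρ₀)/Δz = 9.8 × 5.612 × 10⁻⁴ / 69 = 7.9707 × 10⁻⁵ s⁻².
N = √(7.9707 × 10⁻⁵) = 8.9279 × 10⁻³ rad s⁻¹ ≈ 8.93 × 10⁻³ rad s⁻¹.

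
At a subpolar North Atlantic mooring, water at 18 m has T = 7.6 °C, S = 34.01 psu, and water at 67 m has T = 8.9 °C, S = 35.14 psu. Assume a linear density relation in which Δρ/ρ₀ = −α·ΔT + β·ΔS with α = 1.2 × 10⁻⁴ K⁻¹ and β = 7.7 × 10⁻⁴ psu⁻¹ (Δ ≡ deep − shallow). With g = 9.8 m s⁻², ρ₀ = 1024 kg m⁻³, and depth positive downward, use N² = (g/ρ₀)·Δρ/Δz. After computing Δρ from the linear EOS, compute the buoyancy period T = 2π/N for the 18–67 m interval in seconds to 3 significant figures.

ΔT = +1.3 K, ΔS = +1.13 psu (deep − shallow).
Δρ/ρ₀ = −αΔT + βΔS = -1.56 × 10⁻⁴ + 8.701 × 10⁻⁴ = 7.141 × 10⁻⁴, so Δρ ≈ 0.7312 kg m⁻³.
N² = (g/ρ₀)·Δρ/Δz = g·(Δρ/ρ₀)/Δz = 9.8 × 7.141 × 10⁻⁴ / 49 = 1.4282 × 10⁻⁴ s⁻².
N = √(1.4282 × 10⁻⁴) = 0.011951 rad s⁻¹ → T = 2π/N = 525.75 s ≈ 526 s.

526 s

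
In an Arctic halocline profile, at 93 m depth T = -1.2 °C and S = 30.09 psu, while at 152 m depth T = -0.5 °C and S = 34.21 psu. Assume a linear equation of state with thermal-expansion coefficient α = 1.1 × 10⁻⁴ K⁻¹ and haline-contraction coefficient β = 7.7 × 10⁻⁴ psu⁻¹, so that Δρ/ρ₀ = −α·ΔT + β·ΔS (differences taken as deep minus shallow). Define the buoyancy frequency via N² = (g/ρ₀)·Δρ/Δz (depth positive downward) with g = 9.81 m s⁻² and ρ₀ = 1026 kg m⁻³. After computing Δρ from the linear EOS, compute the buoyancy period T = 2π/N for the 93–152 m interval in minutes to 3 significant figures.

ΔT = +0.7 K, ΔS = +4.12 psu (deep − shallow).
Δρ/ρ₀ = −αΔT + βΔS = -7.70 × 10⁻⁵ + 3.1724 × 10⁻³ = 3.0954 × 10⁻³, so Δρ ≈ 3.176 kg m⁻³.
N² = (g/ρ₀)·Δρ/Δz = g·(Δρ/ρ₀)/Δz = 9.81 × 3.0954 × 10⁻³ / 59 = 5.1468 × 10⁻⁴ s⁻².
N = √(5.1468 × 10⁻⁴) = 0.022687 rad s⁻¹ → T = 2π/N = 276.95 s = 4.6158 min ≈ 4.62 min.

4.62 min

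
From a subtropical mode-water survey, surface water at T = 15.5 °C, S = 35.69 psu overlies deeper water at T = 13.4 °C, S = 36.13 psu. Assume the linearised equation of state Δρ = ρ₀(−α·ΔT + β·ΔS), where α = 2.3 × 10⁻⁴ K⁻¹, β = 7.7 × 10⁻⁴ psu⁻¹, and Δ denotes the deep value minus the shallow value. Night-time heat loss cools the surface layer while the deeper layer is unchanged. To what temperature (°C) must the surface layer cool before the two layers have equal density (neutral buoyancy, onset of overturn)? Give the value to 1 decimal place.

Neutral buoyancy requires Δρ = 0, i.e. −α(T_deep − T_surf′) + β(S_deep − S_surf) = 0.
T_surf′ = T_deep − (β/α)·ΔS = 13.4 − (7.7 × 10⁻⁴/2.3 × 10⁻⁴)·(+0.44) = 11.927 °C.
Cooling required: 15.5 − (11.927) = 3.573 °C.

11.9 °C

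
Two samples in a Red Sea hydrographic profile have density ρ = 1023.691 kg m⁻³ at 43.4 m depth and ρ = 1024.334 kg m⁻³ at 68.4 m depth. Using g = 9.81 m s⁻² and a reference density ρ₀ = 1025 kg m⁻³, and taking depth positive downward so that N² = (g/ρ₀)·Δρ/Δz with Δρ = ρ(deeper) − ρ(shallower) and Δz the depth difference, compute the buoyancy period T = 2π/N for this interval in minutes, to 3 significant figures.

Δρ = 1024.334 − 1023.691 = 0.643 kg m⁻³ over Δz = 68.4 − 43.4 = 25 m.
N² = (9.81/1025) × (0.643/25) = 2.4616 × 10⁻⁴ s⁻².
N = √(2.4616 × 10⁻⁴) = 0.015689 rad s⁻¹, so T = 2π/N = 400.48 s = 6.6747 min ≈ 6.67 min.

6.67 min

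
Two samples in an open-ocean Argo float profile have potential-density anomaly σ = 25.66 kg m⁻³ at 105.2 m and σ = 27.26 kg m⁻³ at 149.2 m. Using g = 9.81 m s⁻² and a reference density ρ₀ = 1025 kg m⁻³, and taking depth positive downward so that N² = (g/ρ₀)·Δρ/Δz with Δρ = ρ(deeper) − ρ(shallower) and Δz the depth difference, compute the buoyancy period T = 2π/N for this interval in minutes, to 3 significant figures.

Δρ = 1027.26 − 1025.66 = 1.60 kg m⁻³ over Δz = 149.2 − 105.2 = 44 m.
N² = (9.81/1025) × (1.60/44) = 3.4803 × 10⁻⁴ s⁻².
N = √(3.4803 × 10⁻⁴) = 0.018656 rad s⁻¹, so T = 2π/N = 336.79 s = 5.6132 min ≈ 5.61 min.

5.61 min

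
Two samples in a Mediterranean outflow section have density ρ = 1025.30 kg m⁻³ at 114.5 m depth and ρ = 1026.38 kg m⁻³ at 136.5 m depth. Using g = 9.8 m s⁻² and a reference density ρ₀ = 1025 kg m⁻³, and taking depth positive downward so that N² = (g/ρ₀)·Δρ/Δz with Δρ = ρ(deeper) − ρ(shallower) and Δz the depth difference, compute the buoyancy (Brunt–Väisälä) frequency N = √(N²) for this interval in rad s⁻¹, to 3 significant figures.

0.0217 rad s⁻¹

Δρ = 1026.38 − 1025.30 = 1.08 kg m⁻³ over Δz = 136.5 − 114.5 = 22 m.
N² = (9.8/1025) × (1.08/22) = 4.6936 × 10⁻⁴ s⁻².
N = √(4.6936 × 10⁻⁴) = 0.021665 rad s⁻¹ ≈ 0.0217 rad s⁻¹.
A positive N² confirms static stability across the interval.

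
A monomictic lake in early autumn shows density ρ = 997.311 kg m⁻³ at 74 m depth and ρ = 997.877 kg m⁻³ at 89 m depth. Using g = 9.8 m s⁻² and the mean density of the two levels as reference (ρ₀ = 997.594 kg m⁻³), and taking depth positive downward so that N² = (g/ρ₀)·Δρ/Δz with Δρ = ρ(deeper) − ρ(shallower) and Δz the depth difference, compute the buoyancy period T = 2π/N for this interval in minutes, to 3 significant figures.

5.44 min

Δρ = 997.877 − 997.311 = 0.566 kg m⁻³ over Δz = 89 − 74 = 15 m.
N² = (9.8/997.594) × (0.566/15) = 3.7068 × 10⁻⁴ s⁻².
N = √(3.7068 × 10⁻⁴) = 0.019253 rad s⁻¹, so T = 2π/N = 326.35 s = 5.4392 min ≈ 5.44 min.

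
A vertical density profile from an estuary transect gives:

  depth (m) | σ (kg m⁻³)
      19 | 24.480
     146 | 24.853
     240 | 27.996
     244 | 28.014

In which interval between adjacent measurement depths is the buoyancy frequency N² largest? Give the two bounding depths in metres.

Compute the density gradient over each adjacent pair:
  19–146 m: Δρ/Δz = 0.373/127 = 2.9 × 10⁻³ kg m⁻⁴
  146–240 m: Δρ/Δz = 3.143/94 = 0.033 kg m⁻⁴
  240–244 m: Δρ/Δz = 0.018/4 = 4.5 × 10⁻³ kg m⁻⁴
The largest gradient is in the 146–240 m interval — the pycnocline.

146–240 m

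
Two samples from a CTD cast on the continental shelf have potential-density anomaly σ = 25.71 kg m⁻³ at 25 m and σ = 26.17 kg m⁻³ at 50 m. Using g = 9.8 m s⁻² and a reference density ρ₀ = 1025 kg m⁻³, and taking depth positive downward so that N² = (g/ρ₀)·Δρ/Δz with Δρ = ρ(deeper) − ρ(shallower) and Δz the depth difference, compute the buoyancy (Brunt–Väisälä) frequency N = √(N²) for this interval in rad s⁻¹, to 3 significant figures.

0.0133 rad s⁻¹

Δρ = 1026.17 − 1025.71 = 0.46 kg m⁻³ over Δz = 50 − 25 = 25 m.
N² = (9.8/1025) × (0.46/25) = 1.7592 × 10⁻⁴ s⁻².
N = √(1.7592 × 10⁻⁴) = 0.013263 rad s⁻¹ ≈ 0.0133 rad s⁻¹.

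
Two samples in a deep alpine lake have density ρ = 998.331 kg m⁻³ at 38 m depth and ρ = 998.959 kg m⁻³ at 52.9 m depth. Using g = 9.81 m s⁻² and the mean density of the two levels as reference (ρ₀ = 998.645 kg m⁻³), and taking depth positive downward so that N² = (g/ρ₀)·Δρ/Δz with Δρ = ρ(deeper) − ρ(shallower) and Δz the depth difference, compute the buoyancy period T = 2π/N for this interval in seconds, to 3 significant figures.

309 s

Δρ = 998.959 − 998.331 = 0.628 kg m⁻³ over Δz = 52.9 − 38 = 14.9 m.
N² = (9.81/998.645) × (0.628/14.9) = 4.1403 × 10⁻⁴ s⁻².
N = √(4.1403 × 10⁻⁴) = 0.020348 rad s⁻¹, so T = 2π/N = 308.79 s ≈ 309 s.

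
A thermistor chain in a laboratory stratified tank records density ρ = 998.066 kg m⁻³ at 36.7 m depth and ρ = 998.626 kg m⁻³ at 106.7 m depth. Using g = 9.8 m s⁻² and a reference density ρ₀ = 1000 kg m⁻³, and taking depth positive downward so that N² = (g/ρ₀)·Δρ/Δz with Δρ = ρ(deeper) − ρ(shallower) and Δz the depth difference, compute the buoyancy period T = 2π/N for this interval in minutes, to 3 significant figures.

Δρ = 998.626 − 998.066 = 0.560 kg m⁻³ over Δz = 106.7 − 36.7 = 70 m.
N² = (9.8/1000) × (0.560/70) = 7.8400 × 10⁻⁵ s⁻².
N = √(7.8400 × 10⁻⁵) = 8.8544 × 10⁻³ rad s⁻¹, so T = 2π/N = 709.61 s = 11.827 min ≈ 11.8 min.

11.8 min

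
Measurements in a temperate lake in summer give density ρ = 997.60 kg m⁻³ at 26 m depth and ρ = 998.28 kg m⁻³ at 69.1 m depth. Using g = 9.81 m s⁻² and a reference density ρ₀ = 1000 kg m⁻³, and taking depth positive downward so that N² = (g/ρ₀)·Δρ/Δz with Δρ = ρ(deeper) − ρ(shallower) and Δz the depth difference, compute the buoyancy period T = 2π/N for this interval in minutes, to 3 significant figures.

Δρ = 998.28 − 997.60 = 0.68 kg m⁻³ over Δz = 69.1 − 26 = 43.1 m.
N² = (9.81/1000) × (0.68/43.1) = 1.5477 × 10⁻⁴ s⁻².
N = √(1.5477 × 10⁻⁴) = 0.012441 rad s⁻¹, so T = 2π/N = 505.04 s = 8.4173 min ≈ 8.42 min.

8.42 min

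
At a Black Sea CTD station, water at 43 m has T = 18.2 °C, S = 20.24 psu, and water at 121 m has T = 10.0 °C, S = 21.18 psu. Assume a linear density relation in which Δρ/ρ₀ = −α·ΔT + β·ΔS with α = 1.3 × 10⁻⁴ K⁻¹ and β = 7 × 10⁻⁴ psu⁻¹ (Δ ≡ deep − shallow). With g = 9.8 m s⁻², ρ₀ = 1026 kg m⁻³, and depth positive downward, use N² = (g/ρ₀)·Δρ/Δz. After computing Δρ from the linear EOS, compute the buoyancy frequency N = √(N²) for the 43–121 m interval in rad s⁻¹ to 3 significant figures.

ΔT = -8.2 K, ΔS = +0.94 psu (deep − shallow).
Δρ/ρ₀ = −αΔT + βΔS = 1.066 × 10⁻³ + 6.58 × 10⁻⁴ = 1.724 × 10⁻³, so Δρ ≈ 1.769 kg m⁻³.
N² = (g/ρ₀)·Δρ/Δz = g·(Δρ/ρ₀)/Δz = 9.8 × 1.724 × 10⁻³ / 78 = 2.1661 × 10⁻⁴ s⁻².
N = √(2.1661 × 10⁻⁴) = 0.014718 rad s⁻¹ ≈ 0.0147 rad s⁻¹.

0.0147 rad s⁻¹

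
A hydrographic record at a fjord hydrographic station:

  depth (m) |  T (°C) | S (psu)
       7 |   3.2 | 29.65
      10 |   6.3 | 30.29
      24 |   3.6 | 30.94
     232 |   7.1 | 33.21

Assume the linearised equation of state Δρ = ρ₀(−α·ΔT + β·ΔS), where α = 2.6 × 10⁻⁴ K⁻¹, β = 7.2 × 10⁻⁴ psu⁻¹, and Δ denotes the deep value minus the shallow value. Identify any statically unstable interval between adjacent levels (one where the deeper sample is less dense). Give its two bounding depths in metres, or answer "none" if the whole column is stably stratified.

Evaluate Δρ/ρ₀ = −αΔT + βΔS across each adjacent pair:
  7–10 m: −αΔT+βΔS = −(2.6 × 10⁻⁴)(+3.1)+(7.2 × 10⁻⁴)(+0.64) = -3.5 × 10⁻⁴ → UNSTABLE
  10–24 m: −αΔT+βΔS = −(2.6 × 10⁻⁴)(-2.7)+(7.2 × 10⁻⁴)(+0.65) = 1.2 × 10⁻³ → stable
  24–232 m: −αΔT+βΔS = −(2.6 × 10⁻⁴)(+3.5)+(7.2 × 10⁻⁴)(+2.27) = 7.2 × 10⁻⁴ → stable
The 7–10 m interval has Δρ < 0: lighter water underlies denser water.

7–10 m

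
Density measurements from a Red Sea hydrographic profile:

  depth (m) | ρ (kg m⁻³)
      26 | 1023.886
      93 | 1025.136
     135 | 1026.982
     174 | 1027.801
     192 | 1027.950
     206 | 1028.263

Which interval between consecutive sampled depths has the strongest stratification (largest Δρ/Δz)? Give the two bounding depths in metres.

93–135 m

Compute the density gradient over each adjacent pair:
  26–93 m: Δρ/Δz = 1.250/67 = 0.019 kg m⁻⁴
  93–135 m: Δρ/Δz = 1.846/42 = 0.044 kg m⁻⁴
  135–174 m: Δρ/Δz = 0.819/39 = 0.021 kg m⁻⁴
  174–192 m: Δρ/Δz = 0.149/18 = 8.3 × 10⁻³ kg m⁻⁴
  192–206 m: Δρ/Δz = 0.313/14 = 0.022 kg m⁻⁴
The largest gradient is in the 93–135 m interval — the pycnocline.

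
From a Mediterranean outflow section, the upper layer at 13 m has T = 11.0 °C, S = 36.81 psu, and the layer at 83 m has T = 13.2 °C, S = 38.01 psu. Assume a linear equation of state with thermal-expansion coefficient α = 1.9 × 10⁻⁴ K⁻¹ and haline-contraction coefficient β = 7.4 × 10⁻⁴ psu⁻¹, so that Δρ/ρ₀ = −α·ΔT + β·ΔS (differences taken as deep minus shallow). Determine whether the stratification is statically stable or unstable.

ΔT = 13.2 − 11.0 = +2.2 K and ΔS = 38.01 − 36.81 = +1.20 psu (deep − shallow).
−αΔT = -4.18 × 10⁻⁴; βΔS = 8.88 × 10⁻⁴; sum Δρ/ρ₀ = 4.70 × 10⁻⁴.
Δρ/ρ₀ > 0, so Δρ > 0: deeper water is denser → statically stable.

stable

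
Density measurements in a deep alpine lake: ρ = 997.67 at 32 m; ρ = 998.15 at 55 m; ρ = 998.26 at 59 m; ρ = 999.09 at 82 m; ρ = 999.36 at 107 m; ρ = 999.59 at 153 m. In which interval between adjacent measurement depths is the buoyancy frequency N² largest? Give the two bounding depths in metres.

59–82 m

Compute the density gradient over each adjacent pair:
  32–55 m: Δρ/Δz = 0.48/23 = 0.021 kg m⁻⁴
  55–59 m: Δρ/Δz = 0.11/4 = 0.028 kg m⁻⁴
  59–82 m: Δρ/Δz = 0.83/23 = 0.036 kg m⁻⁴
  82–107 m: Δρ/Δz = 0.27/25 = 0.011 kg m⁻⁴
  107–153 m: Δρ/Δz = 0.23/46 = 5.0 × 10⁻³ kg m⁻⁴
The largest gradient is in the 59–82 m interval — the pycnocline.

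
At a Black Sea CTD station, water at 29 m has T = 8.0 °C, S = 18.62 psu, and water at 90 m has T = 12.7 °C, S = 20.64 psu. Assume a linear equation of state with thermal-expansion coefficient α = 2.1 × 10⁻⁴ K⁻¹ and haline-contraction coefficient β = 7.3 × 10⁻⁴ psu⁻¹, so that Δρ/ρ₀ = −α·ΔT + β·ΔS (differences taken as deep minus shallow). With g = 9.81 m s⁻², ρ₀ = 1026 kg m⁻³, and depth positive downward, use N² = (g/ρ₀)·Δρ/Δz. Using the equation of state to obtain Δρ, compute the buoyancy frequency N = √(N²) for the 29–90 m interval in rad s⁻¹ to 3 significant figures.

8.86 × 10⁻³ rad s⁻¹

ΔT = +4.7 K, ΔS = +2.02 psu (deep − shallow).
Δρ/ρ₀ = −αΔT + βΔS = -9.87 × 10⁻⁴ + 1.4746 × 10⁻³ = 4.876 × 10⁻⁴, so Δρ ≈ 0.5003 kg m⁻³.
N² = (g/ρ₀)·Δρ/Δz = g·(Δρ/ρ₀)/Δz = 9.81 × 4.876 × 10⁻⁴ / 61 = 7.8416 × 10⁻⁵ s⁻².
N = √(7.8416 × 10⁻⁵) = 8.8553 × 10⁻³ rad s⁻¹ ≈ 8.86 × 10⁻³ rad s⁻¹.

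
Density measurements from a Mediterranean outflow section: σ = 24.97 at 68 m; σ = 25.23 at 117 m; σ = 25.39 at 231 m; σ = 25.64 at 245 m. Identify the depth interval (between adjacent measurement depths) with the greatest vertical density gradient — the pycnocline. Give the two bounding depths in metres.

231–245 m

Compute the density gradient over each adjacent pair:
  68–117 m: Δρ/Δz = 0.26/49 = 5.3 × 10⁻³ kg m⁻⁴
  117–231 m: Δρ/Δz = 0.16/114 = 1.4 × 10⁻³ kg m⁻⁴
  231–245 m: Δρ/Δz = 0.25/14 = 0.018 kg m⁻⁴
The largest gradient is in the 231–245 m interval — the pycnocline.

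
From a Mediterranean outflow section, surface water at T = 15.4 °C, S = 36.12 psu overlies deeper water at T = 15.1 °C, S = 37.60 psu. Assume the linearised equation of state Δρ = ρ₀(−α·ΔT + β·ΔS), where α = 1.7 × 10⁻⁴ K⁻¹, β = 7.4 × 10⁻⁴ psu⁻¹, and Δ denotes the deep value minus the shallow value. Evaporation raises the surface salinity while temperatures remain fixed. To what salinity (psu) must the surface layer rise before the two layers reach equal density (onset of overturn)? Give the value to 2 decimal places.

37.67 psu

Neutral buoyancy requires −α(T_deep − T_surf) + β(S_deep − S_surf′) = 0.
S_surf′ = S_deep − (α/β)·ΔT = 37.60 − (1.7 × 10⁻⁴/7.4 × 10⁻⁴)·(-0.3) = 37.6689 psu.
Increase required: 37.6689 − 36.12 = 1.5489 psu.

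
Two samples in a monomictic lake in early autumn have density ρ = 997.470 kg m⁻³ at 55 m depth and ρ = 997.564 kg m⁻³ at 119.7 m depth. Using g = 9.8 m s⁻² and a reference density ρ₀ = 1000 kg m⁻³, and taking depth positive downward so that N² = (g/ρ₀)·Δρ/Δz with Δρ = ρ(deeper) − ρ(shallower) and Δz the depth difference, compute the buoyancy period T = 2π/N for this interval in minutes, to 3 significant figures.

Δρ = 997.564 − 997.470 = 0.094 kg m⁻³ over Δz = 119.7 − 55 = 64.7 m.
N² = (9.8/1000) × (0.094/64.7) = 1.4238 × 10⁻⁵ s⁻².
N = √(1.4238 × 10⁻⁵) = 3.7733 × 10⁻³ rad s⁻¹, so T = 2π/N = 1.6652 × 10³ s = 27.753 min ≈ 27.8 min.
N² > 0, so the interval is statically stable.

27.8 min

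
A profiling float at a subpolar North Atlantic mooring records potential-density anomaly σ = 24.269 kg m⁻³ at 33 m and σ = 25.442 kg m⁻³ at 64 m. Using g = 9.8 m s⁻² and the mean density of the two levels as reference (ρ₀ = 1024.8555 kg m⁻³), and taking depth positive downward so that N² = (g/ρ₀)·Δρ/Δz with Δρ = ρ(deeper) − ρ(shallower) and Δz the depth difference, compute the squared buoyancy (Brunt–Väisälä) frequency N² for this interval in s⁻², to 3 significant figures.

Δρ = 1025.442 − 1024.269 = 1.173 kg m⁻³ over Δz = 64 − 33 = 31 m.
N² = (9.8/1024.8555) × (1.173/31) = 3.6183 × 10⁻⁴ s⁻² ≈ 3.62 × 10⁻⁴ s⁻².

3.62 × 10⁻⁴ s⁻²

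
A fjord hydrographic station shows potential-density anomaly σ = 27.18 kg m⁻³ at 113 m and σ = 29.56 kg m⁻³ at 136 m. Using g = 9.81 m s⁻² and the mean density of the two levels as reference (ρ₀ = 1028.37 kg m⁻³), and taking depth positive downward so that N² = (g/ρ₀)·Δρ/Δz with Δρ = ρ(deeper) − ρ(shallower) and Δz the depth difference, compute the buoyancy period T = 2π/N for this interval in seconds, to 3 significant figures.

200 s

Δρ = 1029.56 − 1027.18 = 2.38 kg m⁻³ over Δz = 136 − 113 = 23 m.
N² = (9.81/1028.37) × (2.38/23) = 9.8712 × 10⁻⁴ s⁻².
N = √(9.8712 × 10⁻⁴) = 0.031418 rad s⁻¹, so T = 2π/N = 199.99 s ≈ 200 s.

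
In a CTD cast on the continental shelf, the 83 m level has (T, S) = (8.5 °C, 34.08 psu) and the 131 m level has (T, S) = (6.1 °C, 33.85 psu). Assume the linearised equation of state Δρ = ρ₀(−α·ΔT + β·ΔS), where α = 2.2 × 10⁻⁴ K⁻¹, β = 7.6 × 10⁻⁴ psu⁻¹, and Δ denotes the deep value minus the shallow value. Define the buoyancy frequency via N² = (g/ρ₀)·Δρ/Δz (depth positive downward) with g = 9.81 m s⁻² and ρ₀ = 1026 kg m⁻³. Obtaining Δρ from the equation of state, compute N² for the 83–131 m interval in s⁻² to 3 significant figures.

ΔT = -2.4 K, ΔS = -0.23 psu (deep − shallow).
Δρ/ρ₀ = −αΔT + βΔS = 5.28 × 10⁻⁴ − 1.748 × 10⁻⁴ = 3.532 × 10⁻⁴, so Δρ ≈ 0.3624 kg m⁻³.
N² = (g/ρ₀)·Δρ/Δz = g·(Δρ/ρ₀)/Δz = 9.81 × 3.532 × 10⁻⁴ / 48 = 7.2185 × 10⁻⁵ s⁻² ≈ 7.22 × 10⁻⁵ s⁻².

7.22 × 10⁻⁵ s⁻²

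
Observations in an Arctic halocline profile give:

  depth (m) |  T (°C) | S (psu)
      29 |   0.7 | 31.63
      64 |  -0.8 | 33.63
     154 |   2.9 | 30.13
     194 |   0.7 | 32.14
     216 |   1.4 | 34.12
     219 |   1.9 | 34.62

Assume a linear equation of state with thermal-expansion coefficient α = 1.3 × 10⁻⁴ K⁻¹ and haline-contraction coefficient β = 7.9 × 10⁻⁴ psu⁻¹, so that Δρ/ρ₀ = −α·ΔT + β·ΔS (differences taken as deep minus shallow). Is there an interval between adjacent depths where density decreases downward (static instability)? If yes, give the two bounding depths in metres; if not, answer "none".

64–154 m

Evaluate Δρ/ρ₀ = −αΔT + βΔS across each adjacent pair:
  29–64 m: −αΔT+βΔS = −(1.3 × 10⁻⁴)(-1.5)+(7.9 × 10⁻⁴)(+2.00) = 1.8 × 10⁻³ → stable
  64–154 m: −αΔT+βΔS = −(1.3 × 10⁻⁴)(+3.7)+(7.9 × 10⁻⁴)(-3.50) = -3.2 × 10⁻³ → UNSTABLE
  154–194 m: −αΔT+βΔS = −(1.3 × 10⁻⁴)(-2.2)+(7.9 × 10⁻⁴)(+2.01) = 1.9 × 10⁻³ → stable
  194–216 m: −αΔT+βΔS = −(1.3 × 10⁻⁴)(+0.7)+(7.9 × 10⁻⁴)(+1.98) = 1.5 × 10⁻³ → stable
  216–219 m: −αΔT+βΔS = −(1.3 × 10⁻⁴)(+0.5)+(7.9 × 10⁻⁴)(+0.50) = 3.3 × 10⁻⁴ → stable
The 64–154 m interval has Δρ < 0: lighter water underlies denser water.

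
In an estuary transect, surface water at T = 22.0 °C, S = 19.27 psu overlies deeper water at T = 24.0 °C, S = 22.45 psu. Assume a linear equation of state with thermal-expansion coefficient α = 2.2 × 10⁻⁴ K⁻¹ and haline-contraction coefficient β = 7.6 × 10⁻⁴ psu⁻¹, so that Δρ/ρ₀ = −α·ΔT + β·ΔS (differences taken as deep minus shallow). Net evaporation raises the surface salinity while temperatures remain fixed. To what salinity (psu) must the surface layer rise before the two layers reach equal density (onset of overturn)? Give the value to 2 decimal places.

21.87 psu

Neutral buoyancy requires −α(T_deep − T_surf) + β(S_deep − S_surf′) = 0.
S_surf′ = S_deep − (α/β)·ΔT = 22.45 − (2.2 × 10⁻⁴/7.6 × 10⁻⁴)·(+2.0) = 21.8711 psu.
Increase required: 21.8711 − 19.27 = 2.6011 psu.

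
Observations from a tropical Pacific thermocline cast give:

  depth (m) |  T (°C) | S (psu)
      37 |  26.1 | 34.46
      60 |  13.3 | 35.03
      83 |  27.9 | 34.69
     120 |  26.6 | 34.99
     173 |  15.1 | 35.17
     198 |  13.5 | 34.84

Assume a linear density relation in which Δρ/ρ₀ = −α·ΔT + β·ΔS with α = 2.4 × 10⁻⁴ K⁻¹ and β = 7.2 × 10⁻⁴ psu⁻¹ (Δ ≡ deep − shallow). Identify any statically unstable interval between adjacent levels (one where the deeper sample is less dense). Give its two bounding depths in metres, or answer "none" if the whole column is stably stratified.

60–83 m

Evaluate Δρ/ρ₀ = −αΔT + βΔS across each adjacent pair:
  37–60 m: −αΔT+βΔS = −(2.4 × 10⁻⁴)(-12.8)+(7.2 × 10⁻⁴)(+0.57) = 3.5 × 10⁻³ → stable
  60–83 m: −αΔT+βΔS = −(2.4 × 10⁻⁴)(+14.6)+(7.2 × 10⁻⁴)(-0.34) = -3.7 × 10⁻³ → UNSTABLE
  83–120 m: −αΔT+βΔS = −(2.4 × 10⁻⁴)(-1.3)+(7.2 × 10⁻⁴)(+0.30) = 5.3 × 10⁻⁴ → stable
  120–173 m: −αΔT+βΔS = −(2.4 × 10⁻⁴)(-11.5)+(7.2 × 10⁻⁴)(+0.18) = 2.9 × 10⁻³ → stable
  173–198 m: −αΔT+βΔS = −(2.4 × 10⁻⁴)(-1.6)+(7.2 × 10⁻⁴)(-0.33) = 1.5 × 10⁻⁴ → stable
The 60–83 m interval has Δρ < 0: lighter water underlies denser water.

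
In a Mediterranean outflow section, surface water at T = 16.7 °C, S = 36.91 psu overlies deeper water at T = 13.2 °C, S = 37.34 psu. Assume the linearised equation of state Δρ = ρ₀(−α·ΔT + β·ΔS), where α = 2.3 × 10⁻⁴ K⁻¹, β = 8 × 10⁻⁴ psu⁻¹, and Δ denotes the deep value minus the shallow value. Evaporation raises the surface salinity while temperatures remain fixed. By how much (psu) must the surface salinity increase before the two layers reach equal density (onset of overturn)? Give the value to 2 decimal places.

1.44 psu

Neutral buoyancy requires −α(T_deep − T_surf) + β(S_deep − S_surf′) = 0.
S_surf′ = S_deep − (α/β)·ΔT = 37.34 − (2.3 × 10⁻⁴/8 × 10⁻⁴)·(-3.5) = 38.3463 psu.
Increase required: 38.3463 − 36.91 = 1.4363 psu.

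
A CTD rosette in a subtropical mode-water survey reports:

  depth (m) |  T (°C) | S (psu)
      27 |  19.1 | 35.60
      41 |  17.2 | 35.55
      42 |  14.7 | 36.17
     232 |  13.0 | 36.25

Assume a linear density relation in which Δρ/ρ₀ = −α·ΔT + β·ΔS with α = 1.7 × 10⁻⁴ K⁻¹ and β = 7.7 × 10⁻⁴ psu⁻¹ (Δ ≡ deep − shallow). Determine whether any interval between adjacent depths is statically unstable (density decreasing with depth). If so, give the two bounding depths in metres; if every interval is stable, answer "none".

none

Evaluate Δρ/ρ₀ = −αΔT + βΔS across each adjacent pair:
  27–41 m: −αΔT+βΔS = −(1.7 × 10⁻⁴)(-1.9)+(7.7 × 10⁻⁴)(-0.05) = 2.8 × 10⁻⁴ → stable
  41–42 m: −αΔT+βΔS = −(1.7 × 10⁻⁴)(-2.5)+(7.7 × 10⁻⁴)(+0.62) = 9.0 × 10⁻⁴ → stable
  42–232 m: −αΔT+βΔS = −(1.7 × 10⁻⁴)(-1.7)+(7.7 × 10⁻⁴)(+0.08) = 3.5 × 10⁻⁴ → stable
Every interval has Δρ > 0: the column is stably stratified throughout.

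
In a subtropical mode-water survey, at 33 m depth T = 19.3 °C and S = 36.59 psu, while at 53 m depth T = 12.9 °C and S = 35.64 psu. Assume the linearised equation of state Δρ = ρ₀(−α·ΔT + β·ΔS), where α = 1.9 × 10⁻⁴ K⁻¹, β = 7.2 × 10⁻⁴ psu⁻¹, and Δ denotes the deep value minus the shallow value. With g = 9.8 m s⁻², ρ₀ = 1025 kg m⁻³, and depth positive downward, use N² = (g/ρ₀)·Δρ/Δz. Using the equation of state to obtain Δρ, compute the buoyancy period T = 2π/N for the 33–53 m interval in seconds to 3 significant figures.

389 s

ΔT = -6.4 K, ΔS = -0.95 psu (deep − shallow).
Δρ/ρ₀ = −αΔT + βΔS = 1.216 × 10⁻³ − 6.84 × 10⁻⁴ = 5.32 × 10⁻⁴, so Δρ ≈ 0.5453 kg m⁻³.
N² = (g/ρ₀)·Δρ/Δz = g·(Δρ/ρ₀)/Δz = 9.8 × 5.32 × 10⁻⁴ / 20 = 2.6068 × 10⁻⁴ s⁻².
N = √(2.6068 × 10⁻⁴) = 0.016146 rad s⁻¹ → T = 2π/N = 389.15 s ≈ 389 s.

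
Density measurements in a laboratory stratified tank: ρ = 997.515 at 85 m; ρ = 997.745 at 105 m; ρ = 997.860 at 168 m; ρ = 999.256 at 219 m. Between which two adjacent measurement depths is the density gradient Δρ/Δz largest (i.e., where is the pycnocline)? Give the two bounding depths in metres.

Compute the density gradient over each adjacent pair:
  85–105 m: Δρ/Δz = 0.230/20 = 0.011 kg m⁻⁴
  105–168 m: Δρ/Δz = 0.115/63 = 1.8 × 10⁻³ kg m⁻⁴
  168–219 m: Δρ/Δz = 1.396/51 = 0.027 kg m⁻⁴
The largest gradient is in the 168–219 m interval — the pycnocline.

168–219 m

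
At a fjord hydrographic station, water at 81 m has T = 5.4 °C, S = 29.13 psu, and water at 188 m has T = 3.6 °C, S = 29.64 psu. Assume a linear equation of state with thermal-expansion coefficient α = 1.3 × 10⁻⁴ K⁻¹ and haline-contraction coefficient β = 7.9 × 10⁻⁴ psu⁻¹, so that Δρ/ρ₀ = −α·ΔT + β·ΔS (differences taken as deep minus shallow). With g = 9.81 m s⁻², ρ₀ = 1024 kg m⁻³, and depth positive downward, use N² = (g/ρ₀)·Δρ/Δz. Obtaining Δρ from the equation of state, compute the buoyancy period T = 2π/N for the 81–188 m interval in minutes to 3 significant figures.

ΔT = -1.8 K, ΔS = +0.51 psu (deep − shallow).
Δρ/ρ₀ = −αΔT + βΔS = 2.34 × 10⁻⁴ + 4.029 × 10⁻⁴ = 6.369 × 10⁻⁴, so Δρ ≈ 0.6522 kg m⁻³.
N² = (g/ρ₀)·Δρ/Δz = g·(Δρ/ρ₀)/Δz = 9.81 × 6.369 × 10⁻⁴ / 107 = 5.8392 × 10⁻⁵ s⁻².
N = √(5.8392 × 10⁻⁵) = 7.6415 × 10⁻³ rad s⁻¹ → T = 2π/N = 822.25 s = 13.704 min ≈ 13.7 min.

13.7 min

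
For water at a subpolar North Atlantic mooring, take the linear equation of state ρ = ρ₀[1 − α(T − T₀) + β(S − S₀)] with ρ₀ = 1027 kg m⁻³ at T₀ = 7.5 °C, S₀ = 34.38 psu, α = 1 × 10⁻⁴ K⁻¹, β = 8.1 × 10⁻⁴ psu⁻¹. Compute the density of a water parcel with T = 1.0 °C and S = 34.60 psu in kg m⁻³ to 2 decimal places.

T − T₀ = -6.5 K, S − S₀ = +0.22 psu.
Bracket = 1 − α·(-6.5) + β·(+0.22) = 1 + (8.282 × 10⁻⁴) = 1.0008282.
ρ = 1027 × 1.0008282 = 1027.85 kg m⁻³.

1027.85 kg m⁻³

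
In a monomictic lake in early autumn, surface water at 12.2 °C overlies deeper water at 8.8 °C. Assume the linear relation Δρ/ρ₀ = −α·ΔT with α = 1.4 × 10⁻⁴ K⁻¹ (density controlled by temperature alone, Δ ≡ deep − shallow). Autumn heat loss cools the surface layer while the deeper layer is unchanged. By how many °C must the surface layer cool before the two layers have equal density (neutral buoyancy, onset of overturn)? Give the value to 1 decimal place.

With temperature the only control, equal density requires T_surf′ = T_deep.
T_surf′ = 8.8 °C.
Cooling required: 12.2 − 8.8 = 3.4 °C.

3.4 °C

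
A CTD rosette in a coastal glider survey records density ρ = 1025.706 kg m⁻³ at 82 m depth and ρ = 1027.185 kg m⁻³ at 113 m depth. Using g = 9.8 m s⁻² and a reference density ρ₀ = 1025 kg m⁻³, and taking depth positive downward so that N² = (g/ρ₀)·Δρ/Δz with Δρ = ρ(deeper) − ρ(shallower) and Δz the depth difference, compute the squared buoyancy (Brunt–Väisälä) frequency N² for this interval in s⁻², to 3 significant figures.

Δρ = 1027.185 − 1025.706 = 1.479 kg m⁻³ over Δz = 113 − 82 = 31 m.
N² = (9.8/1025) × (1.479/31) = 4.5615 × 10⁻⁴ s⁻² ≈ 4.56 × 10⁻⁴ s⁻².

4.56 × 10⁻⁴ s⁻²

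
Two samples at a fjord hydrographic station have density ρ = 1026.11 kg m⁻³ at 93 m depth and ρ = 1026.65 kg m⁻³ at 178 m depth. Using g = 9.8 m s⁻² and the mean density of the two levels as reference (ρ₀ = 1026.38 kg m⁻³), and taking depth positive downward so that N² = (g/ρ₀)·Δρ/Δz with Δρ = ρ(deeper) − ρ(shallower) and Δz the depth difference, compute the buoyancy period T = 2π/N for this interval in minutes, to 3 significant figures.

Δρ = 1026.65 − 1026.11 = 0.54 kg m⁻³ over Δz = 178 − 93 = 85 m.
N² = (9.8/1026.38) × (0.54/85) = 6.0659 × 10⁻⁵ s⁻².
N = √(6.0659 × 10⁻⁵) = 7.7884 × 10⁻³ rad s⁻¹, so T = 2π/N = 806.74 s = 13.446 min ≈ 13.4 min.
N² > 0, so the interval is statically stable.

13.4 min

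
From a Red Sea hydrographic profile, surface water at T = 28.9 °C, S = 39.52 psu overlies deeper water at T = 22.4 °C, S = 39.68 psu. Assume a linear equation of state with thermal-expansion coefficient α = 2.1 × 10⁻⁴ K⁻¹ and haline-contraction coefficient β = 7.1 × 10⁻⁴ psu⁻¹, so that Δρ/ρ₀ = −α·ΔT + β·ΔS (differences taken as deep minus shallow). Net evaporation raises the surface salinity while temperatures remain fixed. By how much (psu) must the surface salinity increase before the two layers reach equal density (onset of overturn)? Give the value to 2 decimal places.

Neutral buoyancy requires −α(T_deep − T_surf) + β(S_deep − S_surf′) = 0.
S_surf′ = S_deep − (α/β)·ΔT = 39.68 − (2.1 × 10⁻⁴/7.1 × 10⁻⁴)·(-6.5) = 41.6025 psu.
Increase required: 41.6025 − 39.52 = 2.0825 psu.

2.08 psu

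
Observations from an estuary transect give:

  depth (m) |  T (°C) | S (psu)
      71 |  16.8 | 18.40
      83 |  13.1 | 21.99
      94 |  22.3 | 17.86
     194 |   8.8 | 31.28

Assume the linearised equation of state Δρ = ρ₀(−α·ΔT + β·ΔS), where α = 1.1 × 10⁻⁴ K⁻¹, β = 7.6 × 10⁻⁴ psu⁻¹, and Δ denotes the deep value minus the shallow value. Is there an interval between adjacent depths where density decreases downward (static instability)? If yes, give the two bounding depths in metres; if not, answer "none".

83–94 m

Evaluate Δρ/ρ₀ = −αΔT + βΔS across each adjacent pair:
  71–83 m: −αΔT+βΔS = −(1.1 × 10⁻⁴)(-3.7)+(7.6 × 10⁻⁴)(+3.59) = 3.1 × 10⁻³ → stable
  83–94 m: −αΔT+βΔS = −(1.1 × 10⁻⁴)(+9.2)+(7.6 × 10⁻⁴)(-4.13) = -4.2 × 10⁻³ → UNSTABLE
  94–194 m: −αΔT+βΔS = −(1.1 × 10⁻⁴)(-13.5)+(7.6 × 10⁻⁴)(+13.42) = 0.012 → stable
The 83–94 m interval has Δρ < 0: lighter water underlies denser water.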